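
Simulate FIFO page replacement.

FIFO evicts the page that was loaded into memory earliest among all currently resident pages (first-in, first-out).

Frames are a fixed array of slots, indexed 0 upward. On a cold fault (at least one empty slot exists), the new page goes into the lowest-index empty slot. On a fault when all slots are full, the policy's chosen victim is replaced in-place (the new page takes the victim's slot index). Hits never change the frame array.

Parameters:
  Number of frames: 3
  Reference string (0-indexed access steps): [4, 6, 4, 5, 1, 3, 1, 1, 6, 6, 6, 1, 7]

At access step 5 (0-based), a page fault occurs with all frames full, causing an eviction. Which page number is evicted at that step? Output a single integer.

Answer: 6

Derivation:
Step 0: ref 4 -> FAULT, frames=[4,-,-]
Step 1: ref 6 -> FAULT, frames=[4,6,-]
Step 2: ref 4 -> HIT, frames=[4,6,-]
Step 3: ref 5 -> FAULT, frames=[4,6,5]
Step 4: ref 1 -> FAULT, evict 4, frames=[1,6,5]
Step 5: ref 3 -> FAULT, evict 6, frames=[1,3,5]
At step 5: evicted page 6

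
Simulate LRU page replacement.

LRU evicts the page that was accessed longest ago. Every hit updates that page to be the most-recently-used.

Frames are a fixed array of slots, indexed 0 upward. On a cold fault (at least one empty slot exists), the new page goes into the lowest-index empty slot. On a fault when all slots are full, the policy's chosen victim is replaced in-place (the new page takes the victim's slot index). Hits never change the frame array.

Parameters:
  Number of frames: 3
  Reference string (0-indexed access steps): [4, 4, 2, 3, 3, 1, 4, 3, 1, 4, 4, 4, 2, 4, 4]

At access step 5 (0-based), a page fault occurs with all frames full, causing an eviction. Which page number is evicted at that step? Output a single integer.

Step 0: ref 4 -> FAULT, frames=[4,-,-]
Step 1: ref 4 -> HIT, frames=[4,-,-]
Step 2: ref 2 -> FAULT, frames=[4,2,-]
Step 3: ref 3 -> FAULT, frames=[4,2,3]
Step 4: ref 3 -> HIT, frames=[4,2,3]
Step 5: ref 1 -> FAULT, evict 4, frames=[1,2,3]
At step 5: evicted page 4

Answer: 4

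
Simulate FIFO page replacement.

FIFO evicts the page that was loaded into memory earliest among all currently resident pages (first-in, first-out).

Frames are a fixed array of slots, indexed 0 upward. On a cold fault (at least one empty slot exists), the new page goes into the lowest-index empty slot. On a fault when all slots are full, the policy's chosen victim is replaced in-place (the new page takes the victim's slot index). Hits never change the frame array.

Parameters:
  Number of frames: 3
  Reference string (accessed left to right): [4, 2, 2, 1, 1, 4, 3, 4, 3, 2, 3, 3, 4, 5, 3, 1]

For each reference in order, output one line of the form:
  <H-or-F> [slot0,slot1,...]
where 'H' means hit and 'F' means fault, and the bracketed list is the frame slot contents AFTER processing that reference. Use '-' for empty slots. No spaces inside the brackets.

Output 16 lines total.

F [4,-,-]
F [4,2,-]
H [4,2,-]
F [4,2,1]
H [4,2,1]
H [4,2,1]
F [3,2,1]
F [3,4,1]
H [3,4,1]
F [3,4,2]
H [3,4,2]
H [3,4,2]
H [3,4,2]
F [5,4,2]
F [5,3,2]
F [5,3,1]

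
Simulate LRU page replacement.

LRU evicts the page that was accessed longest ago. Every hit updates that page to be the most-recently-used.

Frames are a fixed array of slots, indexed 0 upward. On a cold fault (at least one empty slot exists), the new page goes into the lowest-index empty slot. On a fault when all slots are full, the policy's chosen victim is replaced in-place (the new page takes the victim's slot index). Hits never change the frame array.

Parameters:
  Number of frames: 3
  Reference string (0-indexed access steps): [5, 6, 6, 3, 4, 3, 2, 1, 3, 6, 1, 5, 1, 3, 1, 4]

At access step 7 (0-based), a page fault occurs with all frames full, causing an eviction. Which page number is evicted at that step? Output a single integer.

Answer: 4

Derivation:
Step 0: ref 5 -> FAULT, frames=[5,-,-]
Step 1: ref 6 -> FAULT, frames=[5,6,-]
Step 2: ref 6 -> HIT, frames=[5,6,-]
Step 3: ref 3 -> FAULT, frames=[5,6,3]
Step 4: ref 4 -> FAULT, evict 5, frames=[4,6,3]
Step 5: ref 3 -> HIT, frames=[4,6,3]
Step 6: ref 2 -> FAULT, evict 6, frames=[4,2,3]
Step 7: ref 1 -> FAULT, evict 4, frames=[1,2,3]
At step 7: evicted page 4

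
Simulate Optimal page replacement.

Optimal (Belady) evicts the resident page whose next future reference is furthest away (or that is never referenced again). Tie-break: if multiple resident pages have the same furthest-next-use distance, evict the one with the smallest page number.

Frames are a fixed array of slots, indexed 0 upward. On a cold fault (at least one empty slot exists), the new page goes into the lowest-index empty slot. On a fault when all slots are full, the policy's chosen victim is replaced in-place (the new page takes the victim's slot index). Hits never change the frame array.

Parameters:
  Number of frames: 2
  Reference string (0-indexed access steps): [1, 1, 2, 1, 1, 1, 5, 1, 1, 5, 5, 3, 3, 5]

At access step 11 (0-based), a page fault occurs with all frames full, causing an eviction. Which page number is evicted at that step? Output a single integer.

Answer: 1

Derivation:
Step 0: ref 1 -> FAULT, frames=[1,-]
Step 1: ref 1 -> HIT, frames=[1,-]
Step 2: ref 2 -> FAULT, frames=[1,2]
Step 3: ref 1 -> HIT, frames=[1,2]
Step 4: ref 1 -> HIT, frames=[1,2]
Step 5: ref 1 -> HIT, frames=[1,2]
Step 6: ref 5 -> FAULT, evict 2, frames=[1,5]
Step 7: ref 1 -> HIT, frames=[1,5]
Step 8: ref 1 -> HIT, frames=[1,5]
Step 9: ref 5 -> HIT, frames=[1,5]
Step 10: ref 5 -> HIT, frames=[1,5]
Step 11: ref 3 -> FAULT, evict 1, frames=[3,5]
At step 11: evicted page 1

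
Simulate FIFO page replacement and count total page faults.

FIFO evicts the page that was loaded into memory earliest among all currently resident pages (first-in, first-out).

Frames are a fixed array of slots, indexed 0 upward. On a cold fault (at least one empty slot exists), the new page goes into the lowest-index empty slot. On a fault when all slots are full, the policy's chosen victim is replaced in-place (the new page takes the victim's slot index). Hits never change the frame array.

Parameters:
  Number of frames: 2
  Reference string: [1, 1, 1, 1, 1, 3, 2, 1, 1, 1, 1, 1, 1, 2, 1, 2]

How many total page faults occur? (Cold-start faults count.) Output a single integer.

Step 0: ref 1 → FAULT, frames=[1,-]
Step 1: ref 1 → HIT, frames=[1,-]
Step 2: ref 1 → HIT, frames=[1,-]
Step 3: ref 1 → HIT, frames=[1,-]
Step 4: ref 1 → HIT, frames=[1,-]
Step 5: ref 3 → FAULT, frames=[1,3]
Step 6: ref 2 → FAULT (evict 1), frames=[2,3]
Step 7: ref 1 → FAULT (evict 3), frames=[2,1]
Step 8: ref 1 → HIT, frames=[2,1]
Step 9: ref 1 → HIT, frames=[2,1]
Step 10: ref 1 → HIT, frames=[2,1]
Step 11: ref 1 → HIT, frames=[2,1]
Step 12: ref 1 → HIT, frames=[2,1]
Step 13: ref 2 → HIT, frames=[2,1]
Step 14: ref 1 → HIT, frames=[2,1]
Step 15: ref 2 → HIT, frames=[2,1]
Total faults: 4

Answer: 4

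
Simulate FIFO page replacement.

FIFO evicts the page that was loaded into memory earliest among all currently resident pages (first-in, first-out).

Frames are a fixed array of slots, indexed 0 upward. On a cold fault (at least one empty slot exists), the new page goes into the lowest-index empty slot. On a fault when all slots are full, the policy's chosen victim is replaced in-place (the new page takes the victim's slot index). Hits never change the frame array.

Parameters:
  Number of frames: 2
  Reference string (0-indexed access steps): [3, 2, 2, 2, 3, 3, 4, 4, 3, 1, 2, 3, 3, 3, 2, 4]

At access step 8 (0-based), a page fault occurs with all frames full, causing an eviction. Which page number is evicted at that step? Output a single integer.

Answer: 2

Derivation:
Step 0: ref 3 -> FAULT, frames=[3,-]
Step 1: ref 2 -> FAULT, frames=[3,2]
Step 2: ref 2 -> HIT, frames=[3,2]
Step 3: ref 2 -> HIT, frames=[3,2]
Step 4: ref 3 -> HIT, frames=[3,2]
Step 5: ref 3 -> HIT, frames=[3,2]
Step 6: ref 4 -> FAULT, evict 3, frames=[4,2]
Step 7: ref 4 -> HIT, frames=[4,2]
Step 8: ref 3 -> FAULT, evict 2, frames=[4,3]
At step 8: evicted page 2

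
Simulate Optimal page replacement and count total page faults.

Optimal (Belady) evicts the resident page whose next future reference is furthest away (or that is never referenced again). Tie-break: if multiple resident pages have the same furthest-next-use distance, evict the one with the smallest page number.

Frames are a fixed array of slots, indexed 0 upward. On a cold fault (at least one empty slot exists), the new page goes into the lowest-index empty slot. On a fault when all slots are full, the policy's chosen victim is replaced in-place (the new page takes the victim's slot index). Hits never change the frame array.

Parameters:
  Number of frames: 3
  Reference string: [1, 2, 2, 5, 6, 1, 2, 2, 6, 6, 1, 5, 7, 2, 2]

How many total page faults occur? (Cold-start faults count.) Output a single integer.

Step 0: ref 1 → FAULT, frames=[1,-,-]
Step 1: ref 2 → FAULT, frames=[1,2,-]
Step 2: ref 2 → HIT, frames=[1,2,-]
Step 3: ref 5 → FAULT, frames=[1,2,5]
Step 4: ref 6 → FAULT (evict 5), frames=[1,2,6]
Step 5: ref 1 → HIT, frames=[1,2,6]
Step 6: ref 2 → HIT, frames=[1,2,6]
Step 7: ref 2 → HIT, frames=[1,2,6]
Step 8: ref 6 → HIT, frames=[1,2,6]
Step 9: ref 6 → HIT, frames=[1,2,6]
Step 10: ref 1 → HIT, frames=[1,2,6]
Step 11: ref 5 → FAULT (evict 1), frames=[5,2,6]
Step 12: ref 7 → FAULT (evict 5), frames=[7,2,6]
Step 13: ref 2 → HIT, frames=[7,2,6]
Step 14: ref 2 → HIT, frames=[7,2,6]
Total faults: 6

Answer: 6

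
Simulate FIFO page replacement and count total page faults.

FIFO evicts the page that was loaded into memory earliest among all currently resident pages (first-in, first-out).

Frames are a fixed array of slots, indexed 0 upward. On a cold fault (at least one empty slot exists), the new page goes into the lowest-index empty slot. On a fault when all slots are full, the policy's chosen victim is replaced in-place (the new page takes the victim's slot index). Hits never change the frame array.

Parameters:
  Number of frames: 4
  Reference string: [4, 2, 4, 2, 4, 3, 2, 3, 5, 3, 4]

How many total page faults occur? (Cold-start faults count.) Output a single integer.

Step 0: ref 4 → FAULT, frames=[4,-,-,-]
Step 1: ref 2 → FAULT, frames=[4,2,-,-]
Step 2: ref 4 → HIT, frames=[4,2,-,-]
Step 3: ref 2 → HIT, frames=[4,2,-,-]
Step 4: ref 4 → HIT, frames=[4,2,-,-]
Step 5: ref 3 → FAULT, frames=[4,2,3,-]
Step 6: ref 2 → HIT, frames=[4,2,3,-]
Step 7: ref 3 → HIT, frames=[4,2,3,-]
Step 8: ref 5 → FAULT, frames=[4,2,3,5]
Step 9: ref 3 → HIT, frames=[4,2,3,5]
Step 10: ref 4 → HIT, frames=[4,2,3,5]
Total faults: 4

Answer: 4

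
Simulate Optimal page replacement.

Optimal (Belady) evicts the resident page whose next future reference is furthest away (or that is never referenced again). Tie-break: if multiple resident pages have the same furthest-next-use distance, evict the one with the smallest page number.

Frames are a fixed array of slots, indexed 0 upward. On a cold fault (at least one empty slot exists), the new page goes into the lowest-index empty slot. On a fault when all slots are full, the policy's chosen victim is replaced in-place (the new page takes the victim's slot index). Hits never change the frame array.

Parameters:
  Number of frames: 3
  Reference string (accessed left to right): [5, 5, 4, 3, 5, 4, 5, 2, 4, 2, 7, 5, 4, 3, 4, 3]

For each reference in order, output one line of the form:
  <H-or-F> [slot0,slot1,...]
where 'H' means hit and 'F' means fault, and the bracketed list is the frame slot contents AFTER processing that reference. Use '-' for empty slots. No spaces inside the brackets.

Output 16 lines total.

F [5,-,-]
H [5,-,-]
F [5,4,-]
F [5,4,3]
H [5,4,3]
H [5,4,3]
H [5,4,3]
F [5,4,2]
H [5,4,2]
H [5,4,2]
F [5,4,7]
H [5,4,7]
H [5,4,7]
F [3,4,7]
H [3,4,7]
H [3,4,7]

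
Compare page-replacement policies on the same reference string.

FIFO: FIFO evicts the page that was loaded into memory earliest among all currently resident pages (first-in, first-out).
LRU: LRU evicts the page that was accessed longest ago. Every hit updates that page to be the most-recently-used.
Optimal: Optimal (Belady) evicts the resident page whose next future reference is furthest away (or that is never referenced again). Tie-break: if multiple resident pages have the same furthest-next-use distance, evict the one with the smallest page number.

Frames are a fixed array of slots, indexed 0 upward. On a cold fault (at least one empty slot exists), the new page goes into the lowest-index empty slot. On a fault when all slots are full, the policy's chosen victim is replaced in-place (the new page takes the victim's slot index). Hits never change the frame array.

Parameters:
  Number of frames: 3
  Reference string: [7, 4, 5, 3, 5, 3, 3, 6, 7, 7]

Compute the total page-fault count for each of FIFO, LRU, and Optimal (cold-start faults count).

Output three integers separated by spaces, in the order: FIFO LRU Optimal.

Answer: 6 6 5

Derivation:
--- FIFO ---
  step 0: ref 7 -> FAULT, frames=[7,-,-] (faults so far: 1)
  step 1: ref 4 -> FAULT, frames=[7,4,-] (faults so far: 2)
  step 2: ref 5 -> FAULT, frames=[7,4,5] (faults so far: 3)
  step 3: ref 3 -> FAULT, evict 7, frames=[3,4,5] (faults so far: 4)
  step 4: ref 5 -> HIT, frames=[3,4,5] (faults so far: 4)
  step 5: ref 3 -> HIT, frames=[3,4,5] (faults so far: 4)
  step 6: ref 3 -> HIT, frames=[3,4,5] (faults so far: 4)
  step 7: ref 6 -> FAULT, evict 4, frames=[3,6,5] (faults so far: 5)
  step 8: ref 7 -> FAULT, evict 5, frames=[3,6,7] (faults so far: 6)
  step 9: ref 7 -> HIT, frames=[3,6,7] (faults so far: 6)
  FIFO total faults: 6
--- LRU ---
  step 0: ref 7 -> FAULT, frames=[7,-,-] (faults so far: 1)
  step 1: ref 4 -> FAULT, frames=[7,4,-] (faults so far: 2)
  step 2: ref 5 -> FAULT, frames=[7,4,5] (faults so far: 3)
  step 3: ref 3 -> FAULT, evict 7, frames=[3,4,5] (faults so far: 4)
  step 4: ref 5 -> HIT, frames=[3,4,5] (faults so far: 4)
  step 5: ref 3 -> HIT, frames=[3,4,5] (faults so far: 4)
  step 6: ref 3 -> HIT, frames=[3,4,5] (faults so far: 4)
  step 7: ref 6 -> FAULT, evict 4, frames=[3,6,5] (faults so far: 5)
  step 8: ref 7 -> FAULT, evict 5, frames=[3,6,7] (faults so far: 6)
  step 9: ref 7 -> HIT, frames=[3,6,7] (faults so far: 6)
  LRU total faults: 6
--- Optimal ---
  step 0: ref 7 -> FAULT, frames=[7,-,-] (faults so far: 1)
  step 1: ref 4 -> FAULT, frames=[7,4,-] (faults so far: 2)
  step 2: ref 5 -> FAULT, frames=[7,4,5] (faults so far: 3)
  step 3: ref 3 -> FAULT, evict 4, frames=[7,3,5] (faults so far: 4)
  step 4: ref 5 -> HIT, frames=[7,3,5] (faults so far: 4)
  step 5: ref 3 -> HIT, frames=[7,3,5] (faults so far: 4)
  step 6: ref 3 -> HIT, frames=[7,3,5] (faults so far: 4)
  step 7: ref 6 -> FAULT, evict 3, frames=[7,6,5] (faults so far: 5)
  step 8: ref 7 -> HIT, frames=[7,6,5] (faults so far: 5)
  step 9: ref 7 -> HIT, frames=[7,6,5] (faults so far: 5)
  Optimal total faults: 5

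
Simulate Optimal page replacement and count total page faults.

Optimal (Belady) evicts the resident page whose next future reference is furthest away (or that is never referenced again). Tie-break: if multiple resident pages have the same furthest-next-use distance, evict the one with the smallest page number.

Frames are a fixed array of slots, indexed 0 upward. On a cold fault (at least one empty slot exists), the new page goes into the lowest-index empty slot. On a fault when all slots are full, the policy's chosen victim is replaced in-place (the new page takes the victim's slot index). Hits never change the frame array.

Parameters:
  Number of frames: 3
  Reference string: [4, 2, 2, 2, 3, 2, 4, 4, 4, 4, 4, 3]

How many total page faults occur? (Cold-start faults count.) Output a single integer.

Answer: 3

Derivation:
Step 0: ref 4 → FAULT, frames=[4,-,-]
Step 1: ref 2 → FAULT, frames=[4,2,-]
Step 2: ref 2 → HIT, frames=[4,2,-]
Step 3: ref 2 → HIT, frames=[4,2,-]
Step 4: ref 3 → FAULT, frames=[4,2,3]
Step 5: ref 2 → HIT, frames=[4,2,3]
Step 6: ref 4 → HIT, frames=[4,2,3]
Step 7: ref 4 → HIT, frames=[4,2,3]
Step 8: ref 4 → HIT, frames=[4,2,3]
Step 9: ref 4 → HIT, frames=[4,2,3]
Step 10: ref 4 → HIT, frames=[4,2,3]
Step 11: ref 3 → HIT, frames=[4,2,3]
Total faults: 3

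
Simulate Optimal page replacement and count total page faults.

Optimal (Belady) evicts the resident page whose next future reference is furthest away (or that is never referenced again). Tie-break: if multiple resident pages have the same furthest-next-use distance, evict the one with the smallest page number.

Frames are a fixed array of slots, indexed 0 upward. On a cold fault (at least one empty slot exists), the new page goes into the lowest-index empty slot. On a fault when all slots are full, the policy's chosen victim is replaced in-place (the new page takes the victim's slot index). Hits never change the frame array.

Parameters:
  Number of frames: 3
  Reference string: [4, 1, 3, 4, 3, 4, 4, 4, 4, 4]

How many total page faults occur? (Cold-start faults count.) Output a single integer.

Answer: 3

Derivation:
Step 0: ref 4 → FAULT, frames=[4,-,-]
Step 1: ref 1 → FAULT, frames=[4,1,-]
Step 2: ref 3 → FAULT, frames=[4,1,3]
Step 3: ref 4 → HIT, frames=[4,1,3]
Step 4: ref 3 → HIT, frames=[4,1,3]
Step 5: ref 4 → HIT, frames=[4,1,3]
Step 6: ref 4 → HIT, frames=[4,1,3]
Step 7: ref 4 → HIT, frames=[4,1,3]
Step 8: ref 4 → HIT, frames=[4,1,3]
Step 9: ref 4 → HIT, frames=[4,1,3]
Total faults: 3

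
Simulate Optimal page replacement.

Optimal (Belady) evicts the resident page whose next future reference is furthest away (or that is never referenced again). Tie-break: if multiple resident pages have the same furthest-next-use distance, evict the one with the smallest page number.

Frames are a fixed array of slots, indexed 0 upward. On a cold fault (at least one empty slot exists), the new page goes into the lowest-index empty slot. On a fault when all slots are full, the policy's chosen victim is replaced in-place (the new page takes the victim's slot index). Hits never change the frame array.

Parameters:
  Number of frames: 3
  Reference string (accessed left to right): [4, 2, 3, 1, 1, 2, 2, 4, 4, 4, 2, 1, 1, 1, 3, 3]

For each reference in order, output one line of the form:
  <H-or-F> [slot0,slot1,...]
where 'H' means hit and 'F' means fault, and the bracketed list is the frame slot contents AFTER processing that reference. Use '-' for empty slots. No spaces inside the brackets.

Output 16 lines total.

F [4,-,-]
F [4,2,-]
F [4,2,3]
F [4,2,1]
H [4,2,1]
H [4,2,1]
H [4,2,1]
H [4,2,1]
H [4,2,1]
H [4,2,1]
H [4,2,1]
H [4,2,1]
H [4,2,1]
H [4,2,1]
F [4,2,3]
H [4,2,3]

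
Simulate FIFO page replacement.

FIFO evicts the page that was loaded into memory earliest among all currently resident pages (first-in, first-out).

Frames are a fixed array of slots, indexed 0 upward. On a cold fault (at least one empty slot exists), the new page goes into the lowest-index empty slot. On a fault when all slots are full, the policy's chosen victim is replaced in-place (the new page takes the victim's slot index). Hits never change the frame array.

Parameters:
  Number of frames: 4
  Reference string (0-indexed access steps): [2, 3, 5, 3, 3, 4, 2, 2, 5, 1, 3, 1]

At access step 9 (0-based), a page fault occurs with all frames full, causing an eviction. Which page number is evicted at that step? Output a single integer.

Answer: 2

Derivation:
Step 0: ref 2 -> FAULT, frames=[2,-,-,-]
Step 1: ref 3 -> FAULT, frames=[2,3,-,-]
Step 2: ref 5 -> FAULT, frames=[2,3,5,-]
Step 3: ref 3 -> HIT, frames=[2,3,5,-]
Step 4: ref 3 -> HIT, frames=[2,3,5,-]
Step 5: ref 4 -> FAULT, frames=[2,3,5,4]
Step 6: ref 2 -> HIT, frames=[2,3,5,4]
Step 7: ref 2 -> HIT, frames=[2,3,5,4]
Step 8: ref 5 -> HIT, frames=[2,3,5,4]
Step 9: ref 1 -> FAULT, evict 2, frames=[1,3,5,4]
At step 9: evicted page 2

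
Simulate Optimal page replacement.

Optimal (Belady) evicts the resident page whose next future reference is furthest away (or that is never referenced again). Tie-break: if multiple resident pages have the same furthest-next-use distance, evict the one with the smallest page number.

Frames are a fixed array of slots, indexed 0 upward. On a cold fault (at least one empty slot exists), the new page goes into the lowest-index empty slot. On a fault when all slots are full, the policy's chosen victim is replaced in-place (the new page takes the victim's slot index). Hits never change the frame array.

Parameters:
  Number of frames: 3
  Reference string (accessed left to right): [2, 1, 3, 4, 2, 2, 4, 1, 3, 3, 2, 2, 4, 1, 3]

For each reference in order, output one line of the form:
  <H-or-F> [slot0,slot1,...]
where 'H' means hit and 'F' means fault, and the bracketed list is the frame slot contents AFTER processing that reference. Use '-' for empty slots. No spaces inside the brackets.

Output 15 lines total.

F [2,-,-]
F [2,1,-]
F [2,1,3]
F [2,1,4]
H [2,1,4]
H [2,1,4]
H [2,1,4]
H [2,1,4]
F [2,3,4]
H [2,3,4]
H [2,3,4]
H [2,3,4]
H [2,3,4]
F [1,3,4]
H [1,3,4]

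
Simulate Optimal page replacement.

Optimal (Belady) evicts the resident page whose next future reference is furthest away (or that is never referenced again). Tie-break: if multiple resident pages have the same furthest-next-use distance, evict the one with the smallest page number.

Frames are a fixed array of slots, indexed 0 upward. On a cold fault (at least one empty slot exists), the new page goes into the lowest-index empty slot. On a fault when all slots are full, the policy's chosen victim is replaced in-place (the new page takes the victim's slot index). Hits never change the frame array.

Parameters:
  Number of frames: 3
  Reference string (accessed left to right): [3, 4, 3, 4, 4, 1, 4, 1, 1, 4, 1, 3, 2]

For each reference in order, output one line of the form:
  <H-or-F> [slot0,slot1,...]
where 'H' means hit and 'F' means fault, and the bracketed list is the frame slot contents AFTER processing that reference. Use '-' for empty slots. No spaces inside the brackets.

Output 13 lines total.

F [3,-,-]
F [3,4,-]
H [3,4,-]
H [3,4,-]
H [3,4,-]
F [3,4,1]
H [3,4,1]
H [3,4,1]
H [3,4,1]
H [3,4,1]
H [3,4,1]
H [3,4,1]
F [3,4,2]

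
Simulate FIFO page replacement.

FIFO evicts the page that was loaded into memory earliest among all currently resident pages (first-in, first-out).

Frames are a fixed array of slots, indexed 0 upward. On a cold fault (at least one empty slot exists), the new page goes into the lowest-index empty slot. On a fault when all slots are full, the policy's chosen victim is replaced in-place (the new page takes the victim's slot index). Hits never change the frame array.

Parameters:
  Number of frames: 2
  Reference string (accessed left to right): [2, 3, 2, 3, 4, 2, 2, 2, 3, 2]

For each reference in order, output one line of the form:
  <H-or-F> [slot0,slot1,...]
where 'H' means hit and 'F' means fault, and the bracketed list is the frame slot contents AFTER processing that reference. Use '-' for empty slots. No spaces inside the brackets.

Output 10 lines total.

F [2,-]
F [2,3]
H [2,3]
H [2,3]
F [4,3]
F [4,2]
H [4,2]
H [4,2]
F [3,2]
H [3,2]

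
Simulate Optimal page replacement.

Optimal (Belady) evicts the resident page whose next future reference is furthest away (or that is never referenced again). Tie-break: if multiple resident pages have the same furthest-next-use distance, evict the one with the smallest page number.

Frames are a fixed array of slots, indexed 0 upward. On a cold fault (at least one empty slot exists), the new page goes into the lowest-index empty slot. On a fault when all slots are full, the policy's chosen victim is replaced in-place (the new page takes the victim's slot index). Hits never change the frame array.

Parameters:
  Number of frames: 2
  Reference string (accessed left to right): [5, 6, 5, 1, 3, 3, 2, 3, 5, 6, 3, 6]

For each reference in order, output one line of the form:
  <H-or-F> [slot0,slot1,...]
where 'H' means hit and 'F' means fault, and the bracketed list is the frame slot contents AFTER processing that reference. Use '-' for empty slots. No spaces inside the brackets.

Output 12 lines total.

F [5,-]
F [5,6]
H [5,6]
F [5,1]
F [5,3]
H [5,3]
F [2,3]
H [2,3]
F [5,3]
F [6,3]
H [6,3]
H [6,3]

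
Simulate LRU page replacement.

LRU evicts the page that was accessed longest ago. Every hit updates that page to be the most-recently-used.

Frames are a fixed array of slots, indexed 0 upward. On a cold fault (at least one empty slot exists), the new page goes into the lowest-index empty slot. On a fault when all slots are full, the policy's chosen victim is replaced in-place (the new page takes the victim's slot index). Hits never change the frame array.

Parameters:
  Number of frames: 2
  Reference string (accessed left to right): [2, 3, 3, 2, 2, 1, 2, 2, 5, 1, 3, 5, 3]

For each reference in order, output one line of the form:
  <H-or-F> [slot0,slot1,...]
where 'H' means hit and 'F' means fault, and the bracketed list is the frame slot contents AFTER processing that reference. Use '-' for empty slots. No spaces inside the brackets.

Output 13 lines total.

F [2,-]
F [2,3]
H [2,3]
H [2,3]
H [2,3]
F [2,1]
H [2,1]
H [2,1]
F [2,5]
F [1,5]
F [1,3]
F [5,3]
H [5,3]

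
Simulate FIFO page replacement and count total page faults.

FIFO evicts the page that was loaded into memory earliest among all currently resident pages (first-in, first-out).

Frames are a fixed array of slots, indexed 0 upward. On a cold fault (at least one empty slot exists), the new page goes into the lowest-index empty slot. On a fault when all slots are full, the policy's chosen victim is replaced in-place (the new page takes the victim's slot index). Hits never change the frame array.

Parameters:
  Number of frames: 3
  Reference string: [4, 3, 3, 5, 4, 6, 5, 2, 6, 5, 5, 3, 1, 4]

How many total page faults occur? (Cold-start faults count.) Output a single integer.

Step 0: ref 4 → FAULT, frames=[4,-,-]
Step 1: ref 3 → FAULT, frames=[4,3,-]
Step 2: ref 3 → HIT, frames=[4,3,-]
Step 3: ref 5 → FAULT, frames=[4,3,5]
Step 4: ref 4 → HIT, frames=[4,3,5]
Step 5: ref 6 → FAULT (evict 4), frames=[6,3,5]
Step 6: ref 5 → HIT, frames=[6,3,5]
Step 7: ref 2 → FAULT (evict 3), frames=[6,2,5]
Step 8: ref 6 → HIT, frames=[6,2,5]
Step 9: ref 5 → HIT, frames=[6,2,5]
Step 10: ref 5 → HIT, frames=[6,2,5]
Step 11: ref 3 → FAULT (evict 5), frames=[6,2,3]
Step 12: ref 1 → FAULT (evict 6), frames=[1,2,3]
Step 13: ref 4 → FAULT (evict 2), frames=[1,4,3]
Total faults: 8

Answer: 8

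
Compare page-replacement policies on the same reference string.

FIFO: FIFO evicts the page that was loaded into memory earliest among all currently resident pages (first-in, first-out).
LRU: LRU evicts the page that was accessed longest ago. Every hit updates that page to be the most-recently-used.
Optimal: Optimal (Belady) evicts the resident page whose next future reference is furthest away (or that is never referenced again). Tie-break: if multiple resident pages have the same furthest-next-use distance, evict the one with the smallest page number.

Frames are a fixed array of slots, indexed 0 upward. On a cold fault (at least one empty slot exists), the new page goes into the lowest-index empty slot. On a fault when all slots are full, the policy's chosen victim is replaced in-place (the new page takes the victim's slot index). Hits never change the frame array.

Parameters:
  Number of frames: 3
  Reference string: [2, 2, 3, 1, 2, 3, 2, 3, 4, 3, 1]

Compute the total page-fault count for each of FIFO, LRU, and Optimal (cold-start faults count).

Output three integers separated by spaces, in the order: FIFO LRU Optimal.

Answer: 4 5 4

Derivation:
--- FIFO ---
  step 0: ref 2 -> FAULT, frames=[2,-,-] (faults so far: 1)
  step 1: ref 2 -> HIT, frames=[2,-,-] (faults so far: 1)
  step 2: ref 3 -> FAULT, frames=[2,3,-] (faults so far: 2)
  step 3: ref 1 -> FAULT, frames=[2,3,1] (faults so far: 3)
  step 4: ref 2 -> HIT, frames=[2,3,1] (faults so far: 3)
  step 5: ref 3 -> HIT, frames=[2,3,1] (faults so far: 3)
  step 6: ref 2 -> HIT, frames=[2,3,1] (faults so far: 3)
  step 7: ref 3 -> HIT, frames=[2,3,1] (faults so far: 3)
  step 8: ref 4 -> FAULT, evict 2, frames=[4,3,1] (faults so far: 4)
  step 9: ref 3 -> HIT, frames=[4,3,1] (faults so far: 4)
  step 10: ref 1 -> HIT, frames=[4,3,1] (faults so far: 4)
  FIFO total faults: 4
--- LRU ---
  step 0: ref 2 -> FAULT, frames=[2,-,-] (faults so far: 1)
  step 1: ref 2 -> HIT, frames=[2,-,-] (faults so far: 1)
  step 2: ref 3 -> FAULT, frames=[2,3,-] (faults so far: 2)
  step 3: ref 1 -> FAULT, frames=[2,3,1] (faults so far: 3)
  step 4: ref 2 -> HIT, frames=[2,3,1] (faults so far: 3)
  step 5: ref 3 -> HIT, frames=[2,3,1] (faults so far: 3)
  step 6: ref 2 -> HIT, frames=[2,3,1] (faults so far: 3)
  step 7: ref 3 -> HIT, frames=[2,3,1] (faults so far: 3)
  step 8: ref 4 -> FAULT, evict 1, frames=[2,3,4] (faults so far: 4)
  step 9: ref 3 -> HIT, frames=[2,3,4] (faults so far: 4)
  step 10: ref 1 -> FAULT, evict 2, frames=[1,3,4] (faults so far: 5)
  LRU total faults: 5
--- Optimal ---
  step 0: ref 2 -> FAULT, frames=[2,-,-] (faults so far: 1)
  step 1: ref 2 -> HIT, frames=[2,-,-] (faults so far: 1)
  step 2: ref 3 -> FAULT, frames=[2,3,-] (faults so far: 2)
  step 3: ref 1 -> FAULT, frames=[2,3,1] (faults so far: 3)
  step 4: ref 2 -> HIT, frames=[2,3,1] (faults so far: 3)
  step 5: ref 3 -> HIT, frames=[2,3,1] (faults so far: 3)
  step 6: ref 2 -> HIT, frames=[2,3,1] (faults so far: 3)
  step 7: ref 3 -> HIT, frames=[2,3,1] (faults so far: 3)
  step 8: ref 4 -> FAULT, evict 2, frames=[4,3,1] (faults so far: 4)
  step 9: ref 3 -> HIT, frames=[4,3,1] (faults so far: 4)
  step 10: ref 1 -> HIT, frames=[4,3,1] (faults so far: 4)
  Optimal total faults: 4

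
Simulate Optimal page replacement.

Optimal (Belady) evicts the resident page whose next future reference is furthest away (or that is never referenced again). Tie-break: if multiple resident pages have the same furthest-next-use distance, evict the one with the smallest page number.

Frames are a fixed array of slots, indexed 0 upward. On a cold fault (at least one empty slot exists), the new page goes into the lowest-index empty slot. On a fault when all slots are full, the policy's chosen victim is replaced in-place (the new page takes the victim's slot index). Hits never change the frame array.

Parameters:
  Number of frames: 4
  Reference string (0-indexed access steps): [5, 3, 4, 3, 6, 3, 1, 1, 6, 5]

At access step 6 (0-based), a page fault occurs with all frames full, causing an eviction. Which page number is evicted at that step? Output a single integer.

Answer: 3

Derivation:
Step 0: ref 5 -> FAULT, frames=[5,-,-,-]
Step 1: ref 3 -> FAULT, frames=[5,3,-,-]
Step 2: ref 4 -> FAULT, frames=[5,3,4,-]
Step 3: ref 3 -> HIT, frames=[5,3,4,-]
Step 4: ref 6 -> FAULT, frames=[5,3,4,6]
Step 5: ref 3 -> HIT, frames=[5,3,4,6]
Step 6: ref 1 -> FAULT, evict 3, frames=[5,1,4,6]
At step 6: evicted page 3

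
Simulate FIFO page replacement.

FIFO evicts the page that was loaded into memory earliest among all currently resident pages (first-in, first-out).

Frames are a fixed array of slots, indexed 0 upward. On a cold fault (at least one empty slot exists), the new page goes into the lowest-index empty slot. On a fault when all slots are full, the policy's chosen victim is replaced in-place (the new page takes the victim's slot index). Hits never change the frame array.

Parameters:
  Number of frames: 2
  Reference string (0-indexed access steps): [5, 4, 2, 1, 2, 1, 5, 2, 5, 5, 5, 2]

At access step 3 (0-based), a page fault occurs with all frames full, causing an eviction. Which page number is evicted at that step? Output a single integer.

Step 0: ref 5 -> FAULT, frames=[5,-]
Step 1: ref 4 -> FAULT, frames=[5,4]
Step 2: ref 2 -> FAULT, evict 5, frames=[2,4]
Step 3: ref 1 -> FAULT, evict 4, frames=[2,1]
At step 3: evicted page 4

Answer: 4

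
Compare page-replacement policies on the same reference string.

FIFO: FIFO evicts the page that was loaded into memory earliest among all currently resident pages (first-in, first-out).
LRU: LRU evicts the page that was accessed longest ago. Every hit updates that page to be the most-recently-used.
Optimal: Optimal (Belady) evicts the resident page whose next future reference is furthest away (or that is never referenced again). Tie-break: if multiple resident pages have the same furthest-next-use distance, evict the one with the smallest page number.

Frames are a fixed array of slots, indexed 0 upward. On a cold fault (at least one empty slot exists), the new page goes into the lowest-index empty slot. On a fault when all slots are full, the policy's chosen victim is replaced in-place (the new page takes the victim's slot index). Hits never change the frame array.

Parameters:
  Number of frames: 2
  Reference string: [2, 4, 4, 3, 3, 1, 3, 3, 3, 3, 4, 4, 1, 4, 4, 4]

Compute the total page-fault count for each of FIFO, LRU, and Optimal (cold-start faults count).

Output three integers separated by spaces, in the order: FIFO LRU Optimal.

--- FIFO ---
  step 0: ref 2 -> FAULT, frames=[2,-] (faults so far: 1)
  step 1: ref 4 -> FAULT, frames=[2,4] (faults so far: 2)
  step 2: ref 4 -> HIT, frames=[2,4] (faults so far: 2)
  step 3: ref 3 -> FAULT, evict 2, frames=[3,4] (faults so far: 3)
  step 4: ref 3 -> HIT, frames=[3,4] (faults so far: 3)
  step 5: ref 1 -> FAULT, evict 4, frames=[3,1] (faults so far: 4)
  step 6: ref 3 -> HIT, frames=[3,1] (faults so far: 4)
  step 7: ref 3 -> HIT, frames=[3,1] (faults so far: 4)
  step 8: ref 3 -> HIT, frames=[3,1] (faults so far: 4)
  step 9: ref 3 -> HIT, frames=[3,1] (faults so far: 4)
  step 10: ref 4 -> FAULT, evict 3, frames=[4,1] (faults so far: 5)
  step 11: ref 4 -> HIT, frames=[4,1] (faults so far: 5)
  step 12: ref 1 -> HIT, frames=[4,1] (faults so far: 5)
  step 13: ref 4 -> HIT, frames=[4,1] (faults so far: 5)
  step 14: ref 4 -> HIT, frames=[4,1] (faults so far: 5)
  step 15: ref 4 -> HIT, frames=[4,1] (faults so far: 5)
  FIFO total faults: 5
--- LRU ---
  step 0: ref 2 -> FAULT, frames=[2,-] (faults so far: 1)
  step 1: ref 4 -> FAULT, frames=[2,4] (faults so far: 2)
  step 2: ref 4 -> HIT, frames=[2,4] (faults so far: 2)
  step 3: ref 3 -> FAULT, evict 2, frames=[3,4] (faults so far: 3)
  step 4: ref 3 -> HIT, frames=[3,4] (faults so far: 3)
  step 5: ref 1 -> FAULT, evict 4, frames=[3,1] (faults so far: 4)
  step 6: ref 3 -> HIT, frames=[3,1] (faults so far: 4)
  step 7: ref 3 -> HIT, frames=[3,1] (faults so far: 4)
  step 8: ref 3 -> HIT, frames=[3,1] (faults so far: 4)
  step 9: ref 3 -> HIT, frames=[3,1] (faults so far: 4)
  step 10: ref 4 -> FAULT, evict 1, frames=[3,4] (faults so far: 5)
  step 11: ref 4 -> HIT, frames=[3,4] (faults so far: 5)
  step 12: ref 1 -> FAULT, evict 3, frames=[1,4] (faults so far: 6)
  step 13: ref 4 -> HIT, frames=[1,4] (faults so far: 6)
  step 14: ref 4 -> HIT, frames=[1,4] (faults so far: 6)
  step 15: ref 4 -> HIT, frames=[1,4] (faults so far: 6)
  LRU total faults: 6
--- Optimal ---
  step 0: ref 2 -> FAULT, frames=[2,-] (faults so far: 1)
  step 1: ref 4 -> FAULT, frames=[2,4] (faults so far: 2)
  step 2: ref 4 -> HIT, frames=[2,4] (faults so far: 2)
  step 3: ref 3 -> FAULT, evict 2, frames=[3,4] (faults so far: 3)
  step 4: ref 3 -> HIT, frames=[3,4] (faults so far: 3)
  step 5: ref 1 -> FAULT, evict 4, frames=[3,1] (faults so far: 4)
  step 6: ref 3 -> HIT, frames=[3,1] (faults so far: 4)
  step 7: ref 3 -> HIT, frames=[3,1] (faults so far: 4)
  step 8: ref 3 -> HIT, frames=[3,1] (faults so far: 4)
  step 9: ref 3 -> HIT, frames=[3,1] (faults so far: 4)
  step 10: ref 4 -> FAULT, evict 3, frames=[4,1] (faults so far: 5)
  step 11: ref 4 -> HIT, frames=[4,1] (faults so far: 5)
  step 12: ref 1 -> HIT, frames=[4,1] (faults so far: 5)
  step 13: ref 4 -> HIT, frames=[4,1] (faults so far: 5)
  step 14: ref 4 -> HIT, frames=[4,1] (faults so far: 5)
  step 15: ref 4 -> HIT, frames=[4,1] (faults so far: 5)
  Optimal total faults: 5

Answer: 5 6 5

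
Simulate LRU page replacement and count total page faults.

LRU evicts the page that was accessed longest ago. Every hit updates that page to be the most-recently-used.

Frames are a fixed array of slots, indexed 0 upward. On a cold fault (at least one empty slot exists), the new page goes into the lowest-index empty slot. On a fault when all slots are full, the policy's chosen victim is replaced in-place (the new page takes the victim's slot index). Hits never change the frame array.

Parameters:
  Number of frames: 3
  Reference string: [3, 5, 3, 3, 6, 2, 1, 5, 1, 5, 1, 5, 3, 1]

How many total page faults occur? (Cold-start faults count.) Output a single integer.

Step 0: ref 3 → FAULT, frames=[3,-,-]
Step 1: ref 5 → FAULT, frames=[3,5,-]
Step 2: ref 3 → HIT, frames=[3,5,-]
Step 3: ref 3 → HIT, frames=[3,5,-]
Step 4: ref 6 → FAULT, frames=[3,5,6]
Step 5: ref 2 → FAULT (evict 5), frames=[3,2,6]
Step 6: ref 1 → FAULT (evict 3), frames=[1,2,6]
Step 7: ref 5 → FAULT (evict 6), frames=[1,2,5]
Step 8: ref 1 → HIT, frames=[1,2,5]
Step 9: ref 5 → HIT, frames=[1,2,5]
Step 10: ref 1 → HIT, frames=[1,2,5]
Step 11: ref 5 → HIT, frames=[1,2,5]
Step 12: ref 3 → FAULT (evict 2), frames=[1,3,5]
Step 13: ref 1 → HIT, frames=[1,3,5]
Total faults: 7

Answer: 7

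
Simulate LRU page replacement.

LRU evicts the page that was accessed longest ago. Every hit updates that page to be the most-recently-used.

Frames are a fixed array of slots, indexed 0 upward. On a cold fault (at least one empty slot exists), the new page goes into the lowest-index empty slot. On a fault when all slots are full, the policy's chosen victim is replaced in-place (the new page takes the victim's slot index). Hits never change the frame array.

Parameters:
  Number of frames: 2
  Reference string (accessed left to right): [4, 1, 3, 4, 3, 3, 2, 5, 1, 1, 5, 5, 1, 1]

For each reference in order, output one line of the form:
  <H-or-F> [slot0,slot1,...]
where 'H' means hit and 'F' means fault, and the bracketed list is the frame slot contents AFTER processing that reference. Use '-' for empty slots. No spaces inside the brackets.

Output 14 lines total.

F [4,-]
F [4,1]
F [3,1]
F [3,4]
H [3,4]
H [3,4]
F [3,2]
F [5,2]
F [5,1]
H [5,1]
H [5,1]
H [5,1]
H [5,1]
H [5,1]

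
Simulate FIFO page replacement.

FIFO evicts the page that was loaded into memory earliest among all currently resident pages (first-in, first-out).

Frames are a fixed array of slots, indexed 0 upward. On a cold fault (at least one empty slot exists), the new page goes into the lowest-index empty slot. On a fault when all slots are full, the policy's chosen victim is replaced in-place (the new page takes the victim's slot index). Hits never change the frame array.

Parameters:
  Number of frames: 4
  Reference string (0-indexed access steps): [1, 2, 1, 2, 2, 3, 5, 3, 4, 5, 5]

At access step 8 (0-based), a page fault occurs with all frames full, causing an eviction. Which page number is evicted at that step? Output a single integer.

Step 0: ref 1 -> FAULT, frames=[1,-,-,-]
Step 1: ref 2 -> FAULT, frames=[1,2,-,-]
Step 2: ref 1 -> HIT, frames=[1,2,-,-]
Step 3: ref 2 -> HIT, frames=[1,2,-,-]
Step 4: ref 2 -> HIT, frames=[1,2,-,-]
Step 5: ref 3 -> FAULT, frames=[1,2,3,-]
Step 6: ref 5 -> FAULT, frames=[1,2,3,5]
Step 7: ref 3 -> HIT, frames=[1,2,3,5]
Step 8: ref 4 -> FAULT, evict 1, frames=[4,2,3,5]
At step 8: evicted page 1

Answer: 1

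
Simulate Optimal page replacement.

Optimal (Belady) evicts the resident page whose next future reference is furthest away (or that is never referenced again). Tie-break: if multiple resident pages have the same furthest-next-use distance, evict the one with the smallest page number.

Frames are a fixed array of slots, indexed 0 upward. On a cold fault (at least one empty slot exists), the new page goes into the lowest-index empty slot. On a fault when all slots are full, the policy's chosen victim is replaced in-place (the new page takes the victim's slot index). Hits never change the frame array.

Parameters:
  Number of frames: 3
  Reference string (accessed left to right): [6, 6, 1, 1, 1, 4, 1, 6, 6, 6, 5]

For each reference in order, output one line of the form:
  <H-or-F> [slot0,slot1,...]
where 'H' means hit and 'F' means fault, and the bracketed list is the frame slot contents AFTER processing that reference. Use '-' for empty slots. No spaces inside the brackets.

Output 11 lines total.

F [6,-,-]
H [6,-,-]
F [6,1,-]
H [6,1,-]
H [6,1,-]
F [6,1,4]
H [6,1,4]
H [6,1,4]
H [6,1,4]
H [6,1,4]
F [6,5,4]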